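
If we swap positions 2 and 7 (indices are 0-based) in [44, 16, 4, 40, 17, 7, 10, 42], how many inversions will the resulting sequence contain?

24

Positions 2 and 7 hold 4 and 42; after swapping, the array is [44, 16, 42, 40, 17, 7, 10, 4].
Sweep left to right; for each value list the smaller values that follow it:
44: 7
16: 3
42: 5
40: 4
17: 3
7: 1
10: 1
4: 0
Sum: 7 + 3 + 5 + 4 + 3 + 1 + 1 + 0 = 24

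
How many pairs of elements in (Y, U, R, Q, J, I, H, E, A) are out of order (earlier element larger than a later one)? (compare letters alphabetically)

36

Sweep left to right; for each value list the smaller values that follow it:
Y → U, R, Q, J, I, H, E, A → 8
U → R, Q, J, I, H, E, A → 7
R → Q, J, I, H, E, A → 6
Q → J, I, H, E, A → 5
J → I, H, E, A → 4
I → H, E, A → 3
H → E, A → 2
E → A → 1
A → none → 0
Sum: 8 + 7 + 6 + 5 + 4 + 3 + 2 + 1 + 0 = 36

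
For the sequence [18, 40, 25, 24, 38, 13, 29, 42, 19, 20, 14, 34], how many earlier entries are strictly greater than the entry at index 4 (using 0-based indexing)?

1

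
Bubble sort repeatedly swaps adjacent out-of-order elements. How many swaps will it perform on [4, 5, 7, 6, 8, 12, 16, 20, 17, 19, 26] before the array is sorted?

Minimum adjacent swaps = number of inversions (each swap of adjacent out-of-order elements removes one inversion and no swap can remove more).
Count inversions — for each element, later elements that are smaller:
4: none → 0
5: none → 0
7: 6 → 1
6: none → 0
8: none → 0
12: none → 0
16: none → 0
20: 17, 19 → 2
17: none → 0
19: none → 0
26: none → 0
Total inversions: 0 + 0 + 1 + 0 + 0 + 0 + 0 + 2 + 0 + 0 + 0 = 3

3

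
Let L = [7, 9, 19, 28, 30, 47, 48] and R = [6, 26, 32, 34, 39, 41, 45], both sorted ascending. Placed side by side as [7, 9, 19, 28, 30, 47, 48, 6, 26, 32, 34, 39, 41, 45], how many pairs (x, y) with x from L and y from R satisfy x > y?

21

For each element r of the right run, count left-run elements greater than r:
r = 6: 7, 9, 19, 28, 30, 47, 48 → 7
r = 26: 28, 30, 47, 48 → 4
r = 32: 47, 48 → 2
r = 34: 47, 48 → 2
r = 39: 47, 48 → 2
r = 41: 47, 48 → 2
r = 45: 47, 48 → 2
Cross-inversions: 7 + 4 + 2 + 2 + 2 + 2 + 2 = 21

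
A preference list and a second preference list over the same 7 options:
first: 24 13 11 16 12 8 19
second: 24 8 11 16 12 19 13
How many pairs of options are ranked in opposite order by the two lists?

8 pairs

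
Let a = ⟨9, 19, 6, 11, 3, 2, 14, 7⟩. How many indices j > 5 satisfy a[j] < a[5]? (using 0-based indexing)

0

The element at index 5 is 2.
Elements after it: 14, 7
None of them are smaller than 2.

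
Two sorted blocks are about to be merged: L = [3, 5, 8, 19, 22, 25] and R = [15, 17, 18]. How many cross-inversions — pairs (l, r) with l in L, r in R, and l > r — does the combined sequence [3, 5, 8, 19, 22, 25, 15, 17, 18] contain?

Count, for every r in R, how many entries of L exceed r:
r = 15: 19, 22, 25 → 3
r = 17: 19, 22, 25 → 3
r = 18: 19, 22, 25 → 3
Cross-inversions: 3 + 3 + 3 = 9

9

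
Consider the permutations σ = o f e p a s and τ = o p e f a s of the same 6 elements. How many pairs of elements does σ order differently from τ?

There are 3 discordant pairs.

Assign each item its position (1..6) in the first ordering, then rewrite the second ordering as that position sequence:
positions: o→1, f→2, e→3, p→4, a→5, s→6
second ordering as positions: [1, 4, 3, 2, 5, 6]
Discordant pairs = inversions in this position sequence.
1: 0
4: 3, 2 → 2
3: 2 → 1
2: 0
5: 0
6: 0
Total: 0 + 2 + 1 + 0 + 0 + 0 = 3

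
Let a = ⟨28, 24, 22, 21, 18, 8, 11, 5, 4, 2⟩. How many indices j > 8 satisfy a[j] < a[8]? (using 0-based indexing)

1

The element at index 8 is 4.
Elements after it: 2
Those smaller than 4: 2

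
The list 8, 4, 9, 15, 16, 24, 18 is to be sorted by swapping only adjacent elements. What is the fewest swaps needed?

Swaps: 2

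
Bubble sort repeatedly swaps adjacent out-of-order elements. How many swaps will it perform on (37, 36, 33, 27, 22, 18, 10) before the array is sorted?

21 swaps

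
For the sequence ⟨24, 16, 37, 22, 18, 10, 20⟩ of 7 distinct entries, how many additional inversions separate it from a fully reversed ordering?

7 inversions short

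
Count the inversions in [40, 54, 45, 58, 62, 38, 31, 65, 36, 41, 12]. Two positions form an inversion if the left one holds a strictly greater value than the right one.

34 out-of-order pairs

Sweep left to right; for each value list the smaller values that follow it:
40 → 38, 31, 36, 12 → 4
54 → 45, 38, 31, 36, 41, 12 → 6
45 → 38, 31, 36, 41, 12 → 5
58 → 38, 31, 36, 41, 12 → 5
62 → 38, 31, 36, 41, 12 → 5
38 → 31, 36, 12 → 3
31 → 12 → 1
65 → 36, 41, 12 → 3
36 → 12 → 1
41 → 12 → 1
12 → none → 0
Sum: 4 + 6 + 5 + 5 + 5 + 3 + 1 + 3 + 1 + 1 + 0 = 34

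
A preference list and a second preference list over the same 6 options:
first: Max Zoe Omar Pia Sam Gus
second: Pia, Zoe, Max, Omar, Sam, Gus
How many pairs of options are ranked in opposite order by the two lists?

Assign each item its position (1..6) in the first ordering, then rewrite the second ordering as that position sequence:
positions: Max→1, Zoe→2, Omar→3, Pia→4, Sam→5, Gus→6
second ordering as positions: [4, 2, 1, 3, 5, 6]
Discordant pairs = inversions in this position sequence.
4: 2, 1, 3 → 3
2: 1 → 1
1: 0
3: 0
5: 0
6: 0
Total: 3 + 1 + 0 + 0 + 0 + 0 = 4

4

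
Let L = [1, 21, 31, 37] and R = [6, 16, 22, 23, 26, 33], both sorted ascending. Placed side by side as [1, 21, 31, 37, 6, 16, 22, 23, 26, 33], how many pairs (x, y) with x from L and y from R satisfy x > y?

13

Count, for every r in R, how many entries of L exceed r:
r = 6: 21, 31, 37 → 3
r = 16: 21, 31, 37 → 3
r = 22: 31, 37 → 2
r = 23: 31, 37 → 2
r = 26: 31, 37 → 2
r = 33: 37 → 1
Cross-inversions: 3 + 3 + 2 + 2 + 2 + 1 = 13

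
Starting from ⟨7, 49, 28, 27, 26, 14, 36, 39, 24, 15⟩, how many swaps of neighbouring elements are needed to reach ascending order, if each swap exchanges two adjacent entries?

There are 25 swaps.

Each adjacent swap fixes exactly one inversion, so the minimum swap count equals the number of inversions.
Count inversions — for each element, later elements that are smaller:
7: none → 0
49: 28, 27, 26, 14, 36, 39, 24, 15 → 8
28: 27, 26, 14, 24, 15 → 5
27: 26, 14, 24, 15 → 4
26: 14, 24, 15 → 3
14: none → 0
36: 24, 15 → 2
39: 24, 15 → 2
24: 15 → 1
15: none → 0
Total inversions: 0 + 8 + 5 + 4 + 3 + 0 + 2 + 2 + 1 + 0 = 25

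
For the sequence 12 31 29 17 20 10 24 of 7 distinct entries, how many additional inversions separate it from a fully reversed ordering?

9

Maximum inversions for 7 distinct elements is C(7, 2) = 7·6/2 = 21.
Current inversions — for each element, count later smaller elements:
12: 1
31: 5
29: 4
17: 1
20: 1
10: 0
24: 0
Current total: 1 + 5 + 4 + 1 + 1 + 0 + 0 = 12
Shortfall: 21 − 12 = 9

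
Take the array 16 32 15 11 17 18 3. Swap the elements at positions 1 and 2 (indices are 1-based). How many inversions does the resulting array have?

14

Positions 1 and 2 hold 16 and 32; after swapping, the array is [32, 16, 15, 11, 17, 18, 3].
Count, for each position, how many later elements it exceeds:
32 → 16, 15, 11, 17, 18, 3 → 6
16 → 15, 11, 3 → 3
15 → 11, 3 → 2
11 → 3 → 1
17 → 3 → 1
18 → 3 → 1
3 → none → 0
Sum: 6 + 3 + 2 + 1 + 1 + 1 + 0 = 14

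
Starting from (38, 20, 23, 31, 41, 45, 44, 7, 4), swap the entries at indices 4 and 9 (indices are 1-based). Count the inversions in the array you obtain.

There are 16 inversions.

Positions 4 and 9 hold 31 and 4; after swapping, the array is [38, 20, 23, 4, 41, 45, 44, 7, 31].
For each element, count later entries that are smaller:
38 → 20, 23, 4, 7, 31 → 5
20 → 4, 7 → 2
23 → 4, 7 → 2
4 → none → 0
41 → 7, 31 → 2
45 → 44, 7, 31 → 3
44 → 7, 31 → 2
7 → none → 0
31 → none → 0
Sum: 5 + 2 + 2 + 0 + 2 + 3 + 2 + 0 + 0 = 16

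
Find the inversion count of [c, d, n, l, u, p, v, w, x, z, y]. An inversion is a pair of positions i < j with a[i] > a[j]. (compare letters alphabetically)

Sweep left to right; for each value list the smaller values that follow it:
c: 0
d: 0
n: 1
l: 0
u: 1
p: 0
v: 0
w: 0
x: 0
z: 1
y: 0
Sum: 0 + 0 + 1 + 0 + 1 + 0 + 0 + 0 + 0 + 1 + 0 = 3

3 inversions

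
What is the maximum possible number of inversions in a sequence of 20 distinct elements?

190

The maximum occurs when the array is in strictly decreasing order: every one of the C(20, 2) pairs is inverted.
C(20, 2) = 20·19/2 = 190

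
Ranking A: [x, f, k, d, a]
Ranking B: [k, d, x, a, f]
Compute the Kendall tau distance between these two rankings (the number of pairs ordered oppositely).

There are 5 discordant pairs.

Assign each item its position (1..5) in the first ordering, then rewrite the second ordering as that position sequence:
positions: x→1, f→2, k→3, d→4, a→5
second ordering as positions: [3, 4, 1, 5, 2]
Discordant pairs = inversions in this position sequence.
3: 1, 2 → 2
4: 1, 2 → 2
1: 0
5: 2 → 1
2: 0
Total: 2 + 2 + 0 + 1 + 0 = 5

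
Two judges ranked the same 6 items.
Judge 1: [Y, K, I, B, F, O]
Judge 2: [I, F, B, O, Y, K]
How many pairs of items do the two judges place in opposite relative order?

Assign each item its position (1..6) in the first ordering, then rewrite the second ordering as that position sequence:
positions: Y→1, K→2, I→3, B→4, F→5, O→6
second ordering as positions: [3, 5, 4, 6, 1, 2]
Discordant pairs = inversions in this position sequence.
3: 1, 2 → 2
5: 4, 1, 2 → 3
4: 1, 2 → 2
6: 1, 2 → 2
1: 0
2: 0
Total: 2 + 3 + 2 + 2 + 0 + 0 = 9

Discordant pairs: 9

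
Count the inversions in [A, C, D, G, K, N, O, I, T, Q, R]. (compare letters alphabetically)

5 inversions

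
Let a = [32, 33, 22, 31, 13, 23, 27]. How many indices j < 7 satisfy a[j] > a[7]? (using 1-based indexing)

The element at index 7 is 27.
Elements before it: 32, 33, 22, 31, 13, 23
Those larger than 27: 32, 33, 31

3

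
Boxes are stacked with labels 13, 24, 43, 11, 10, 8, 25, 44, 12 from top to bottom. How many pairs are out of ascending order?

18

Sweep left to right; for each value list the smaller values that follow it:
13 → 11, 10, 8, 12 → 4
24 → 11, 10, 8, 12 → 4
43 → 11, 10, 8, 25, 12 → 5
11 → 10, 8 → 2
10 → 8 → 1
8 → none → 0
25 → 12 → 1
44 → 12 → 1
12 → none → 0
Sum: 4 + 4 + 5 + 2 + 1 + 0 + 1 + 1 + 0 = 18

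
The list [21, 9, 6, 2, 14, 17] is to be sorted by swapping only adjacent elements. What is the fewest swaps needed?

Adjacent swaps: 8

The minimum number of adjacent swaps to sort an array equals its inversion count, since every such swap removes exactly one inversion.
Count inversions — for each element, later elements that are smaller:
21: 9, 6, 2, 14, 17 → 5
9: 6, 2 → 2
6: 2 → 1
2: none → 0
14: none → 0
17: none → 0
Total inversions: 5 + 2 + 1 + 0 + 0 + 0 = 8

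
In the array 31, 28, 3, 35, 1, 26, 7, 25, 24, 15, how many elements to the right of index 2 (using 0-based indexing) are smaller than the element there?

1

The element at index 2 is 3.
Elements after it: 35, 1, 26, 7, 25, 24, 15
Those smaller than 3: 1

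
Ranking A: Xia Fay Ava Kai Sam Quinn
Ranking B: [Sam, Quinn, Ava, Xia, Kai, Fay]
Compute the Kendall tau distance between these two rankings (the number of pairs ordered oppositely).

Assign each item its position (1..6) in the first ordering, then rewrite the second ordering as that position sequence:
positions: Xia→1, Fay→2, Ava→3, Kai→4, Sam→5, Quinn→6
second ordering as positions: [5, 6, 3, 1, 4, 2]
Discordant pairs = inversions in this position sequence.
5: 3, 1, 4, 2 → 4
6: 3, 1, 4, 2 → 4
3: 1, 2 → 2
1: 0
4: 2 → 1
2: 0
Total: 4 + 4 + 2 + 0 + 1 + 0 = 11

11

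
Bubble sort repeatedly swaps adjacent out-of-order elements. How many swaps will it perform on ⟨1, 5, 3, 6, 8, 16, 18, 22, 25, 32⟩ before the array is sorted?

There is 1 swap.

The minimum number of adjacent swaps to sort an array equals its inversion count, since every such swap removes exactly one inversion.
Count inversions — for each element, later elements that are smaller:
1: none → 0
5: 3 → 1
3: none → 0
6: none → 0
8: none → 0
16: none → 0
18: none → 0
22: none → 0
25: none → 0
32: none → 0
Total inversions: 0 + 1 + 0 + 0 + 0 + 0 + 0 + 0 + 0 + 0 = 1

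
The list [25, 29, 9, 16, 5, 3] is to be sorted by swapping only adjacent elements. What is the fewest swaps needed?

The minimum number of adjacent swaps to sort an array equals its inversion count, since every such swap removes exactly one inversion.
Count inversions — for each element, later elements that are smaller:
25: 9, 16, 5, 3 → 4
29: 9, 16, 5, 3 → 4
9: 5, 3 → 2
16: 5, 3 → 2
5: 3 → 1
3: none → 0
Total inversions: 4 + 4 + 2 + 2 + 1 + 0 = 13

Swaps: 13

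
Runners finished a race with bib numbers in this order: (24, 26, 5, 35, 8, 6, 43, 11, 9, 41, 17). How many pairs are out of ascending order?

24 inversions

Sweep left to right; for each value list the smaller values that follow it:
24: 6
26: 6
5: 0
35: 5
8: 1
6: 0
43: 4
11: 1
9: 0
41: 1
17: 0
Sum: 6 + 6 + 0 + 5 + 1 + 0 + 4 + 1 + 0 + 1 + 0 = 24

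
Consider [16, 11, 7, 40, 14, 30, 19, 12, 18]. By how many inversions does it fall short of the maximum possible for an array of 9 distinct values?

20

Maximum inversions for 9 distinct elements is C(9, 2) = 9·8/2 = 36.
Current inversions — for each element, count later smaller elements:
16: 4
11: 1
7: 0
40: 5
14: 1
30: 3
19: 2
12: 0
18: 0
Current total: 4 + 1 + 0 + 5 + 1 + 3 + 2 + 0 + 0 = 16
Shortfall: 36 − 16 = 20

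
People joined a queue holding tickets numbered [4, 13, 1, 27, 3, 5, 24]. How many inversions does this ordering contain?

Element-by-element contributions:
4 → 1, 3 → 2
13 → 1, 3, 5 → 3
1 → none → 0
27 → 3, 5, 24 → 3
3 → none → 0
5 → none → 0
24 → none → 0
Sum: 2 + 3 + 0 + 3 + 0 + 0 + 0 = 8

8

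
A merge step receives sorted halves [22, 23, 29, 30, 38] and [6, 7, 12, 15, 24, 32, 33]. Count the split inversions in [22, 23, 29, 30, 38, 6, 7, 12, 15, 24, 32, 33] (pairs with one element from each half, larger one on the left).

Take each right-half value and tally the left-half values above it:
r = 6: 22, 23, 29, 30, 38 → 5
r = 7: 22, 23, 29, 30, 38 → 5
r = 12: 22, 23, 29, 30, 38 → 5
r = 15: 22, 23, 29, 30, 38 → 5
r = 24: 29, 30, 38 → 3
r = 32: 38 → 1
r = 33: 38 → 1
Cross-inversions: 5 + 5 + 5 + 5 + 3 + 1 + 1 = 25

25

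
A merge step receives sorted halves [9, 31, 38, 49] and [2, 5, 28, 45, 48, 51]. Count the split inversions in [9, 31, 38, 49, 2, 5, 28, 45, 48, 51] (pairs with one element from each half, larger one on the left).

13

Count, for every r in R, how many entries of L exceed r:
r = 2: 9, 31, 38, 49 → 4
r = 5: 9, 31, 38, 49 → 4
r = 28: 31, 38, 49 → 3
r = 45: 49 → 1
r = 48: 49 → 1
r = 51: none → 0
Cross-inversions: 4 + 4 + 3 + 1 + 1 + 0 = 13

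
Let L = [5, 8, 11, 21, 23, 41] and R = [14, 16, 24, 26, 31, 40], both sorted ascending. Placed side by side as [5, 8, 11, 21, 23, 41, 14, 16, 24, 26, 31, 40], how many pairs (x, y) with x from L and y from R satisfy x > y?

Take each right-half value and tally the left-half values above it:
r = 14: 21, 23, 41 → 3
r = 16: 21, 23, 41 → 3
r = 24: 41 → 1
r = 26: 41 → 1
r = 31: 41 → 1
r = 40: 41 → 1
Cross-inversions: 3 + 3 + 1 + 1 + 1 + 1 = 10

10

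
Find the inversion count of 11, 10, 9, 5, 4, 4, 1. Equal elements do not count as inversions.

For each element, count later entries that are smaller:
11 → 10, 9, 5, 4, 4, 1 → 6
10 → 9, 5, 4, 4, 1 → 5
9 → 5, 4, 4, 1 → 4
5 → 4, 4, 1 → 3
4 → 1 → 1
4 → 1 → 1
1 → none → 0
Sum: 6 + 5 + 4 + 3 + 1 + 1 + 0 = 20

20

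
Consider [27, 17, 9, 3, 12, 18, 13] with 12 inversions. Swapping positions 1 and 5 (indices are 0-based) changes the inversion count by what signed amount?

Positions 1 and 5 hold 17 and 18; after swapping, the array is [27, 18, 9, 3, 12, 17, 13].
Element-by-element contributions:
27: 6
18: 5
9: 1
3: 0
12: 0
17: 1
13: 0
Sum: 6 + 5 + 1 + 0 + 0 + 1 + 0 = 13
Change: 13 − 12 = +1

+1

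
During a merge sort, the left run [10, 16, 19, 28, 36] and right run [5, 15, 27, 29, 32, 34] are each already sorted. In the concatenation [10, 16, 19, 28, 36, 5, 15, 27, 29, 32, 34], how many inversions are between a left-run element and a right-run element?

14

For each element r of the right run, count left-run elements greater than r:
r = 5: 10, 16, 19, 28, 36 → 5
r = 15: 16, 19, 28, 36 → 4
r = 27: 28, 36 → 2
r = 29: 36 → 1
r = 32: 36 → 1
r = 34: 36 → 1
Cross-inversions: 5 + 4 + 2 + 1 + 1 + 1 = 14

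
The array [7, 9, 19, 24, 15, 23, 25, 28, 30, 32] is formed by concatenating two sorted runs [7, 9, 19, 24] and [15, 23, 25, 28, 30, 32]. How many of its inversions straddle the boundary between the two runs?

Count, for every r in R, how many entries of L exceed r:
r = 15: 19, 24 → 2
r = 23: 24 → 1
r = 25: none → 0
r = 28: none → 0
r = 30: none → 0
r = 32: none → 0
Cross-inversions: 2 + 1 + 0 + 0 + 0 + 0 = 3

There are 3 split inversions.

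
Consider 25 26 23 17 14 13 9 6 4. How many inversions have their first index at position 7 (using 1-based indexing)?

2

The element at index 7 is 9.
Elements after it: 6, 4
Those smaller than 9: 6, 4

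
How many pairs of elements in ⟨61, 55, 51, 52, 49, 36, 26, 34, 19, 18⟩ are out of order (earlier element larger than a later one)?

Element-by-element contributions:
61: 9
55: 8
51: 6
52: 6
49: 5
36: 4
26: 2
34: 2
19: 1
18: 0
Sum: 9 + 8 + 6 + 6 + 5 + 4 + 2 + 2 + 1 + 0 = 43

Out-of-order pairs: 43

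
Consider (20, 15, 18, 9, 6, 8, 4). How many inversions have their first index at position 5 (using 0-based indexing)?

1

The element at index 5 is 8.
Elements after it: 4
Those smaller than 8: 4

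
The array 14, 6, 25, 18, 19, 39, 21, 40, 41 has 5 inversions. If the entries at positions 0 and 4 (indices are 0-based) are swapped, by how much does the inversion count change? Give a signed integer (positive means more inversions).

+3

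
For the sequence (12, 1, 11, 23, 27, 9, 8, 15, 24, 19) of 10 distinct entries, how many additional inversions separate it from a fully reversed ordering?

Maximum inversions for 10 distinct elements is C(10, 2) = 10·9/2 = 45.
Current inversions — for each element, count later smaller elements:
12: 4
1: 0
11: 2
23: 4
27: 5
9: 1
8: 0
15: 0
24: 1
19: 0
Current total: 4 + 0 + 2 + 4 + 5 + 1 + 0 + 0 + 1 + 0 = 17
Shortfall: 45 − 17 = 28

28 inversions short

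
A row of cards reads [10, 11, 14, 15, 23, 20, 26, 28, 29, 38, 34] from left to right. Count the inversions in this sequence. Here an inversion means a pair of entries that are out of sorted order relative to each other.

2

Element-by-element contributions:
10: 0
11: 0
14: 0
15: 0
23: 1
20: 0
26: 0
28: 0
29: 0
38: 1
34: 0
Sum: 0 + 0 + 0 + 0 + 1 + 0 + 0 + 0 + 0 + 1 + 0 = 2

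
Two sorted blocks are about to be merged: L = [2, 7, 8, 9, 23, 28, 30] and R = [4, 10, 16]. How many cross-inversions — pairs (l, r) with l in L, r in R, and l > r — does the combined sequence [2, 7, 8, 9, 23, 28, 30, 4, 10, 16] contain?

12

Count, for every r in R, how many entries of L exceed r:
r = 4: 7, 8, 9, 23, 28, 30 → 6
r = 10: 23, 28, 30 → 3
r = 16: 23, 28, 30 → 3
Cross-inversions: 6 + 3 + 3 = 12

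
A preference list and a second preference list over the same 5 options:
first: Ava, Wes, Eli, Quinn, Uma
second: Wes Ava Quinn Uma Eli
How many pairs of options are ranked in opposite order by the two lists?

Assign each item its position (1..5) in the first ordering, then rewrite the second ordering as that position sequence:
positions: Ava→1, Wes→2, Eli→3, Quinn→4, Uma→5
second ordering as positions: [2, 1, 4, 5, 3]
Discordant pairs = inversions in this position sequence.
2: 1 → 1
1: 0
4: 3 → 1
5: 3 → 1
3: 0
Total: 1 + 0 + 1 + 1 + 0 = 3

Pairs: 3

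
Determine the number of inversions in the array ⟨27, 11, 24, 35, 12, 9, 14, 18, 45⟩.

Count, for each position, how many later elements it exceeds:
27 → 11, 24, 12, 9, 14, 18 → 6
11 → 9 → 1
24 → 12, 9, 14, 18 → 4
35 → 12, 9, 14, 18 → 4
12 → 9 → 1
9 → none → 0
14 → none → 0
18 → none → 0
45 → none → 0
Sum: 6 + 1 + 4 + 4 + 1 + 0 + 0 + 0 + 0 = 16

16 inversions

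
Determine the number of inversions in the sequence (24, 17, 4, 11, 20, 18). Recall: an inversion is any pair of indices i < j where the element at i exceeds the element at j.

8 inversions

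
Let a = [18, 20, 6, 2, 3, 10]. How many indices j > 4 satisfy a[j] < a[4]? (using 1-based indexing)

0

The element at index 4 is 2.
Elements after it: 3, 10
None of them are smaller than 2.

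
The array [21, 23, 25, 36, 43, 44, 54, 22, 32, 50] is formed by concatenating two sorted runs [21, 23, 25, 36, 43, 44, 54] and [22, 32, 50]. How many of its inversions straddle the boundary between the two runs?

Take each right-half value and tally the left-half values above it:
r = 22: 23, 25, 36, 43, 44, 54 → 6
r = 32: 36, 43, 44, 54 → 4
r = 50: 54 → 1
Cross-inversions: 6 + 4 + 1 = 11

11 cross-inversions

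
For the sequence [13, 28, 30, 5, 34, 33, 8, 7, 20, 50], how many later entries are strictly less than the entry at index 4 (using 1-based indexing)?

The element at index 4 is 5.
Elements after it: 34, 33, 8, 7, 20, 50
None of them are smaller than 5.

0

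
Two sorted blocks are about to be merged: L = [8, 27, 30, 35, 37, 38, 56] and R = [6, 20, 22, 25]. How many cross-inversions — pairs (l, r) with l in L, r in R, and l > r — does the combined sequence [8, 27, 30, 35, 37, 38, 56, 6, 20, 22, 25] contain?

For each element r of the right run, count left-run elements greater than r:
r = 6: 8, 27, 30, 35, 37, 38, 56 → 7
r = 20: 27, 30, 35, 37, 38, 56 → 6
r = 22: 27, 30, 35, 37, 38, 56 → 6
r = 25: 27, 30, 35, 37, 38, 56 → 6
Cross-inversions: 7 + 6 + 6 + 6 = 25

25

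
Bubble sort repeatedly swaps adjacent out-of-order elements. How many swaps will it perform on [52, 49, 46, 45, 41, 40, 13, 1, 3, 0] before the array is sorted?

The minimum number of adjacent swaps to sort an array equals its inversion count, since every such swap removes exactly one inversion.
Count inversions — for each element, later elements that are smaller:
52: 49, 46, 45, 41, 40, 13, 1, 3, 0 → 9
49: 46, 45, 41, 40, 13, 1, 3, 0 → 8
46: 45, 41, 40, 13, 1, 3, 0 → 7
45: 41, 40, 13, 1, 3, 0 → 6
41: 40, 13, 1, 3, 0 → 5
40: 13, 1, 3, 0 → 4
13: 1, 3, 0 → 3
1: 0 → 1
3: 0 → 1
0: none → 0
Total inversions: 9 + 8 + 7 + 6 + 5 + 4 + 3 + 1 + 1 + 0 = 44

44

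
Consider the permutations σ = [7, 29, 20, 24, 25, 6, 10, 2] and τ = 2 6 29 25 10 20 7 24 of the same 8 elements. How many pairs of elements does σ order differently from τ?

There are 20 discordant pairs.

Assign each item its position (1..8) in the first ordering, then rewrite the second ordering as that position sequence:
positions: 7→1, 29→2, 20→3, 24→4, 25→5, 6→6, 10→7, 2→8
second ordering as positions: [8, 6, 2, 5, 7, 3, 1, 4]
Discordant pairs = inversions in this position sequence.
8: 6, 2, 5, 7, 3, 1, 4 → 7
6: 2, 5, 3, 1, 4 → 5
2: 1 → 1
5: 3, 1, 4 → 3
7: 3, 1, 4 → 3
3: 1 → 1
1: 0
4: 0
Total: 7 + 5 + 1 + 3 + 3 + 1 + 0 + 0 = 20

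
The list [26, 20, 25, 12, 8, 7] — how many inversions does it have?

14 out-of-order pairs

Sweep left to right; for each value list the smaller values that follow it:
26 → 20, 25, 12, 8, 7 → 5
20 → 12, 8, 7 → 3
25 → 12, 8, 7 → 3
12 → 8, 7 → 2
8 → 7 → 1
7 → none → 0
Sum: 5 + 3 + 3 + 2 + 1 + 0 = 14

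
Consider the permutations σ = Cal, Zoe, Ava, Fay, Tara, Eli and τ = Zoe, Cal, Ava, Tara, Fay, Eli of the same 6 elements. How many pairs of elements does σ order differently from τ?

Discordant pairs: 2

Assign each item its position (1..6) in the first ordering, then rewrite the second ordering as that position sequence:
positions: Cal→1, Zoe→2, Ava→3, Fay→4, Tara→5, Eli→6
second ordering as positions: [2, 1, 3, 5, 4, 6]
Discordant pairs = inversions in this position sequence.
2: 1 → 1
1: 0
3: 0
5: 4 → 1
4: 0
6: 0
Total: 1 + 0 + 0 + 1 + 0 + 0 = 2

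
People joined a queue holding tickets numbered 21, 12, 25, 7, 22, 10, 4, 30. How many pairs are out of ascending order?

Count, for each position, how many later elements it exceeds:
21: 4
12: 3
25: 4
7: 1
22: 2
10: 1
4: 0
30: 0
Sum: 4 + 3 + 4 + 1 + 2 + 1 + 0 + 0 = 15

15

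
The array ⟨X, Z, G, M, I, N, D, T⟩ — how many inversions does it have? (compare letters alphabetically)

Sweep left to right; for each value list the smaller values that follow it:
X: 6
Z: 6
G: 1
M: 2
I: 1
N: 1
D: 0
T: 0
Sum: 6 + 6 + 1 + 2 + 1 + 1 + 0 + 0 = 17

Inversions: 17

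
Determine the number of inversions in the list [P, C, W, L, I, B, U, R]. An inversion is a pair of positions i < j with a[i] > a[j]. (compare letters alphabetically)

Element-by-element contributions:
P: 4
C: 1
W: 5
L: 2
I: 1
B: 0
U: 1
R: 0
Sum: 4 + 1 + 5 + 2 + 1 + 0 + 1 + 0 = 14

14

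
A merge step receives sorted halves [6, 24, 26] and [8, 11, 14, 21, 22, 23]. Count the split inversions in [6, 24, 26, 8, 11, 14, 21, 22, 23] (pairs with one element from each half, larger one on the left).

Cross-inversions: 12

For each element r of the right run, count left-run elements greater than r:
r = 8: 24, 26 → 2
r = 11: 24, 26 → 2
r = 14: 24, 26 → 2
r = 21: 24, 26 → 2
r = 22: 24, 26 → 2
r = 23: 24, 26 → 2
Cross-inversions: 2 + 2 + 2 + 2 + 2 + 2 = 12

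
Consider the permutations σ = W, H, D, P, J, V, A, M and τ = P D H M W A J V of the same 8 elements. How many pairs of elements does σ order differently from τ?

12 discordant pairs

Assign each item its position (1..8) in the first ordering, then rewrite the second ordering as that position sequence:
positions: W→1, H→2, D→3, P→4, J→5, V→6, A→7, M→8
second ordering as positions: [4, 3, 2, 8, 1, 7, 5, 6]
Discordant pairs = inversions in this position sequence.
4: 3, 2, 1 → 3
3: 2, 1 → 2
2: 1 → 1
8: 1, 7, 5, 6 → 4
1: 0
7: 5, 6 → 2
5: 0
6: 0
Total: 3 + 2 + 1 + 4 + 0 + 2 + 0 + 0 = 12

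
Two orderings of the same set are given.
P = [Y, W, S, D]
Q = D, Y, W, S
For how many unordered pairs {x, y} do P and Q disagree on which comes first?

There are 3 disagreeing pairs.

Assign each item its position (1..4) in the first ordering, then rewrite the second ordering as that position sequence:
positions: Y→1, W→2, S→3, D→4
second ordering as positions: [4, 1, 2, 3]
Discordant pairs = inversions in this position sequence.
4: 1, 2, 3 → 3
1: 0
2: 0
3: 0
Total: 3 + 0 + 0 + 0 = 3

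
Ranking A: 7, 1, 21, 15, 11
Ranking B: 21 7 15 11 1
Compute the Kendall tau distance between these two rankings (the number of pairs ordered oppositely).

4

Assign each item its position (1..5) in the first ordering, then rewrite the second ordering as that position sequence:
positions: 7→1, 1→2, 21→3, 15→4, 11→5
second ordering as positions: [3, 1, 4, 5, 2]
Discordant pairs = inversions in this position sequence.
3: 1, 2 → 2
1: 0
4: 2 → 1
5: 2 → 1
2: 0
Total: 2 + 0 + 1 + 1 + 0 = 4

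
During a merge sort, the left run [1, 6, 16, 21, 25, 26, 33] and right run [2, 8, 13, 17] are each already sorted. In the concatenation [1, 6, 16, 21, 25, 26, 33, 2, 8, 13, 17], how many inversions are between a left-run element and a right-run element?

For each element r of the right run, count left-run elements greater than r:
r = 2: 6, 16, 21, 25, 26, 33 → 6
r = 8: 16, 21, 25, 26, 33 → 5
r = 13: 16, 21, 25, 26, 33 → 5
r = 17: 21, 25, 26, 33 → 4
Cross-inversions: 6 + 5 + 5 + 4 = 20

20 split inversions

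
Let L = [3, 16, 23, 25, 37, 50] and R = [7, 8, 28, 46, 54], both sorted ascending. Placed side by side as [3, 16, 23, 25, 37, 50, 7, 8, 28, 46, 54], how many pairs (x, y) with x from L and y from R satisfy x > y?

For each element r of the right run, count left-run elements greater than r:
r = 7: 16, 23, 25, 37, 50 → 5
r = 8: 16, 23, 25, 37, 50 → 5
r = 28: 37, 50 → 2
r = 46: 50 → 1
r = 54: none → 0
Cross-inversions: 5 + 5 + 2 + 1 + 0 = 13

13 cross-inversions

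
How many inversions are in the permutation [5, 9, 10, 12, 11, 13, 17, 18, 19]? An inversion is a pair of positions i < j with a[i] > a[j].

1 out-of-order pair

For each element, count later entries that are smaller:
5 → none → 0
9 → none → 0
10 → none → 0
12 → 11 → 1
11 → none → 0
13 → none → 0
17 → none → 0
18 → none → 0
19 → none → 0
Sum: 0 + 0 + 0 + 1 + 0 + 0 + 0 + 0 + 0 = 1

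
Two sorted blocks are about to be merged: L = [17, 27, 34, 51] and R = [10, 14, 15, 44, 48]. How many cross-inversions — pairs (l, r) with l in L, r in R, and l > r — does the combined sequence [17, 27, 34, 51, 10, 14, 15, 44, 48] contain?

Count, for every r in R, how many entries of L exceed r:
r = 10: 17, 27, 34, 51 → 4
r = 14: 17, 27, 34, 51 → 4
r = 15: 17, 27, 34, 51 → 4
r = 44: 51 → 1
r = 48: 51 → 1
Cross-inversions: 4 + 4 + 4 + 1 + 1 = 14

14 split inversions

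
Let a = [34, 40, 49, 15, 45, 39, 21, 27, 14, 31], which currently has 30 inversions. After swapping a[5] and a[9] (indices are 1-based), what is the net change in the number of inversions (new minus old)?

Positions 5 and 9 hold 45 and 14; after swapping, the array is [34, 40, 49, 15, 14, 39, 21, 27, 45, 31].
For each element, count later entries that are smaller:
34: 5
40: 6
49: 7
15: 1
14: 0
39: 3
21: 0
27: 0
45: 1
31: 0
Sum: 5 + 6 + 7 + 1 + 0 + 3 + 0 + 0 + 1 + 0 = 23
Change: 23 − 30 = -7

-7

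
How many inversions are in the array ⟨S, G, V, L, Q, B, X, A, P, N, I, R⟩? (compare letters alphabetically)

36

Count, for each position, how many later elements it exceeds:
S: 9
G: 2
V: 8
L: 3
Q: 5
B: 1
X: 5
A: 0
P: 2
N: 1
I: 0
R: 0
Sum: 9 + 2 + 8 + 3 + 5 + 1 + 5 + 0 + 2 + 1 + 0 + 0 = 36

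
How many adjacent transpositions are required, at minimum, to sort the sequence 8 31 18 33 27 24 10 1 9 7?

32

Minimum adjacent swaps = number of inversions (each swap of adjacent out-of-order elements removes one inversion and no swap can remove more).
Count inversions — for each element, later elements that are smaller:
8: 1, 7 → 2
31: 18, 27, 24, 10, 1, 9, 7 → 7
18: 10, 1, 9, 7 → 4
33: 27, 24, 10, 1, 9, 7 → 6
27: 24, 10, 1, 9, 7 → 5
24: 10, 1, 9, 7 → 4
10: 1, 9, 7 → 3
1: none → 0
9: 7 → 1
7: none → 0
Total inversions: 2 + 7 + 4 + 6 + 5 + 4 + 3 + 0 + 1 + 0 = 32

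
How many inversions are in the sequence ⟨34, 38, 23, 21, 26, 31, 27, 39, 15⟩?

Inversions: 20

For each element, count later entries that are smaller:
34 → 23, 21, 26, 31, 27, 15 → 6
38 → 23, 21, 26, 31, 27, 15 → 6
23 → 21, 15 → 2
21 → 15 → 1
26 → 15 → 1
31 → 27, 15 → 2
27 → 15 → 1
39 → 15 → 1
15 → none → 0
Sum: 6 + 6 + 2 + 1 + 1 + 2 + 1 + 1 + 0 = 20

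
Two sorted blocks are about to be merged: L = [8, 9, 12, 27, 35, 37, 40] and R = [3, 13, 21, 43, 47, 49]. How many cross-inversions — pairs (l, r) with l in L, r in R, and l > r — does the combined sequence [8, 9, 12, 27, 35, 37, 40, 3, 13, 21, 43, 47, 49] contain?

15 split inversions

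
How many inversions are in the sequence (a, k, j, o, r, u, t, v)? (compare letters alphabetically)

There are 2 out-of-order pairs.

Element-by-element contributions:
a: 0
k: 1
j: 0
o: 0
r: 0
u: 1
t: 0
v: 0
Sum: 0 + 1 + 0 + 0 + 0 + 1 + 0 + 0 = 2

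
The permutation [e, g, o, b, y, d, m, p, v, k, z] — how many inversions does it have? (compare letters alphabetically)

Element-by-element contributions:
e: 2
g: 2
o: 4
b: 0
y: 5
d: 0
m: 1
p: 1
v: 1
k: 0
z: 0
Sum: 2 + 2 + 4 + 0 + 5 + 0 + 1 + 1 + 1 + 0 + 0 = 16

Out-of-order pairs: 16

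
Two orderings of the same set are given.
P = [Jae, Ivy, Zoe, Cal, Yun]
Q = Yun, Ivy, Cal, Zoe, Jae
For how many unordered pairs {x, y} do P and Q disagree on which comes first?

Disagreeing pairs: 8

Assign each item its position (1..5) in the first ordering, then rewrite the second ordering as that position sequence:
positions: Jae→1, Ivy→2, Zoe→3, Cal→4, Yun→5
second ordering as positions: [5, 2, 4, 3, 1]
Discordant pairs = inversions in this position sequence.
5: 2, 4, 3, 1 → 4
2: 1 → 1
4: 3, 1 → 2
3: 1 → 1
1: 0
Total: 4 + 1 + 2 + 1 + 0 = 8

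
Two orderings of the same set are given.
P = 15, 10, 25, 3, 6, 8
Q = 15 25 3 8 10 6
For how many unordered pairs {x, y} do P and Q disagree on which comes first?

Assign each item its position (1..6) in the first ordering, then rewrite the second ordering as that position sequence:
positions: 15→1, 10→2, 25→3, 3→4, 6→5, 8→6
second ordering as positions: [1, 3, 4, 6, 2, 5]
Discordant pairs = inversions in this position sequence.
1: 0
3: 2 → 1
4: 2 → 1
6: 2, 5 → 2
2: 0
5: 0
Total: 0 + 1 + 1 + 2 + 0 + 0 = 4

4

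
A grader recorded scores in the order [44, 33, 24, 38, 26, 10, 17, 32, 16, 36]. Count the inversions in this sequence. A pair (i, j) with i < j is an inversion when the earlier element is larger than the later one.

Sweep left to right; for each value list the smaller values that follow it:
44: 9
33: 6
24: 3
38: 6
26: 3
10: 0
17: 1
32: 1
16: 0
36: 0
Sum: 9 + 6 + 3 + 6 + 3 + 0 + 1 + 1 + 0 + 0 = 29

29 inversions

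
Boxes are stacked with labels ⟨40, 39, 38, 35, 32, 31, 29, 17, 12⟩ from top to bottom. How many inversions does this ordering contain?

36

Element-by-element contributions:
40 → 39, 38, 35, 32, 31, 29, 17, 12 → 8
39 → 38, 35, 32, 31, 29, 17, 12 → 7
38 → 35, 32, 31, 29, 17, 12 → 6
35 → 32, 31, 29, 17, 12 → 5
32 → 31, 29, 17, 12 → 4
31 → 29, 17, 12 → 3
29 → 17, 12 → 2
17 → 12 → 1
12 → none → 0
Sum: 8 + 7 + 6 + 5 + 4 + 3 + 2 + 1 + 0 = 36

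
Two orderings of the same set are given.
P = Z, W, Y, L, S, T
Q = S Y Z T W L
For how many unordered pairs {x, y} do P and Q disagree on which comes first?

Assign each item its position (1..6) in the first ordering, then rewrite the second ordering as that position sequence:
positions: Z→1, W→2, Y→3, L→4, S→5, T→6
second ordering as positions: [5, 3, 1, 6, 2, 4]
Discordant pairs = inversions in this position sequence.
5: 3, 1, 2, 4 → 4
3: 1, 2 → 2
1: 0
6: 2, 4 → 2
2: 0
4: 0
Total: 4 + 2 + 0 + 2 + 0 + 0 = 8

8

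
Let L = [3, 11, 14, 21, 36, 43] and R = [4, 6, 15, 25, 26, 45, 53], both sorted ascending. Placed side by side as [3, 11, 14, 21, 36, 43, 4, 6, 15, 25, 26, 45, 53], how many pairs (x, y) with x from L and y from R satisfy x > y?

17 split inversions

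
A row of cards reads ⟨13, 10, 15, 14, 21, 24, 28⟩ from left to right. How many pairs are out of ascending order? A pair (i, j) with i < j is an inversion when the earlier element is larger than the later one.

Inversions: 2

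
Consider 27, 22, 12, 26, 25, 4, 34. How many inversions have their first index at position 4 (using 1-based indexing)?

2

The element at index 4 is 26.
Elements after it: 25, 4, 34
Those smaller than 26: 25, 4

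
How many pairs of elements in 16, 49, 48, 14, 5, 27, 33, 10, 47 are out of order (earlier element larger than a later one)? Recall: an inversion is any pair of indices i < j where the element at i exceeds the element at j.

Sweep left to right; for each value list the smaller values that follow it:
16 → 14, 5, 10 → 3
49 → 48, 14, 5, 27, 33, 10, 47 → 7
48 → 14, 5, 27, 33, 10, 47 → 6
14 → 5, 10 → 2
5 → none → 0
27 → 10 → 1
33 → 10 → 1
10 → none → 0
47 → none → 0
Sum: 3 + 7 + 6 + 2 + 0 + 1 + 1 + 0 + 0 = 20

20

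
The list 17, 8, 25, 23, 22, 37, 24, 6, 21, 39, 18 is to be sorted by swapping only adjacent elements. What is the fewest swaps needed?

25 swaps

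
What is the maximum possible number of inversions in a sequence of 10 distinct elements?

Inversions: 45

A reversed (strictly descending) arrangement makes every pair an inversion, giving C(10, 2) inversions.
C(10, 2) = 10·9/2 = 45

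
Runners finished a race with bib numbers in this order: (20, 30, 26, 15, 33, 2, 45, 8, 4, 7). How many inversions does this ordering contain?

29

For each element, count later entries that are smaller:
20: 5
30: 6
26: 5
15: 4
33: 4
2: 0
45: 3
8: 2
4: 0
7: 0
Sum: 5 + 6 + 5 + 4 + 4 + 0 + 3 + 2 + 0 + 0 = 29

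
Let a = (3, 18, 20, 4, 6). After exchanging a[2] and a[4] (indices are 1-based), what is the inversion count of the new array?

3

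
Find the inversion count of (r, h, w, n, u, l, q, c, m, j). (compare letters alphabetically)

Element-by-element contributions:
r: 7
h: 1
w: 7
n: 4
u: 5
l: 2
q: 3
c: 0
m: 1
j: 0
Sum: 7 + 1 + 7 + 4 + 5 + 2 + 3 + 0 + 1 + 0 = 30

30 out-of-order pairs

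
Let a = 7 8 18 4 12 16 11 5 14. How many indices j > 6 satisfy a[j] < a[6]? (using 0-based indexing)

The element at index 6 is 11.
Elements after it: 5, 14
Those smaller than 11: 5

1 such element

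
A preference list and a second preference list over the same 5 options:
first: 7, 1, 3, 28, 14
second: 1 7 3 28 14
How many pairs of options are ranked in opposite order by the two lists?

Assign each item its position (1..5) in the first ordering, then rewrite the second ordering as that position sequence:
positions: 7→1, 1→2, 3→3, 28→4, 14→5
second ordering as positions: [2, 1, 3, 4, 5]
Discordant pairs = inversions in this position sequence.
2: 1 → 1
1: 0
3: 0
4: 0
5: 0
Total: 1 + 0 + 0 + 0 + 0 = 1

1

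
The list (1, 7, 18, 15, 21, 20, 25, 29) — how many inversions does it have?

For each element, count later entries that are smaller:
1 → none → 0
7 → none → 0
18 → 15 → 1
15 → none → 0
21 → 20 → 1
20 → none → 0
25 → none → 0
29 → none → 0
Sum: 0 + 0 + 1 + 0 + 1 + 0 + 0 + 0 = 2

2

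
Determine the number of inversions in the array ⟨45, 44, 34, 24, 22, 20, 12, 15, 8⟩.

35 out-of-order pairs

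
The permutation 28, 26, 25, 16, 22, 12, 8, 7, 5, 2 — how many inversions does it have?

44

For each element, count later entries that are smaller:
28: 9
26: 8
25: 7
16: 5
22: 5
12: 4
8: 3
7: 2
5: 1
2: 0
Sum: 9 + 8 + 7 + 5 + 5 + 4 + 3 + 2 + 1 + 0 = 44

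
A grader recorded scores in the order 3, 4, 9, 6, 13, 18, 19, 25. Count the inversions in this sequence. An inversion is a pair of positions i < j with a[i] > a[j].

1 out-of-order pair

Sweep left to right; for each value list the smaller values that follow it:
3 → none → 0
4 → none → 0
9 → 6 → 1
6 → none → 0
13 → none → 0
18 → none → 0
19 → none → 0
25 → none → 0
Sum: 0 + 0 + 1 + 0 + 0 + 0 + 0 + 0 = 1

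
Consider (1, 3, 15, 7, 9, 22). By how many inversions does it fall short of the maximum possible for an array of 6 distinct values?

Maximum inversions for 6 distinct elements is C(6, 2) = 6·5/2 = 15.
Current inversions — for each element, count later smaller elements:
1: 0
3: 0
15: 2
7: 0
9: 0
22: 0
Current total: 0 + 0 + 2 + 0 + 0 + 0 = 2
Shortfall: 15 − 2 = 13

13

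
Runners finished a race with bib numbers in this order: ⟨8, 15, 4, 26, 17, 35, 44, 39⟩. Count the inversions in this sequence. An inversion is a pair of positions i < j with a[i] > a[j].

4

For each element, count later entries that are smaller:
8: 1
15: 1
4: 0
26: 1
17: 0
35: 0
44: 1
39: 0
Sum: 1 + 1 + 0 + 1 + 0 + 0 + 1 + 0 = 4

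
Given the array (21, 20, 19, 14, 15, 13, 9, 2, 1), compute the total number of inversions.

Sweep left to right; for each value list the smaller values that follow it:
21: 8
20: 7
19: 6
14: 4
15: 4
13: 3
9: 2
2: 1
1: 0
Sum: 8 + 7 + 6 + 4 + 4 + 3 + 2 + 1 + 0 = 35

Inversions: 35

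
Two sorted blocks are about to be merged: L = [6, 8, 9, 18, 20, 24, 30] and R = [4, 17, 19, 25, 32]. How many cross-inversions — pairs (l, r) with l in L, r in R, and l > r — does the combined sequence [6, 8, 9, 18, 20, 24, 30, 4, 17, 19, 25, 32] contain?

Take each right-half value and tally the left-half values above it:
r = 4: 6, 8, 9, 18, 20, 24, 30 → 7
r = 17: 18, 20, 24, 30 → 4
r = 19: 20, 24, 30 → 3
r = 25: 30 → 1
r = 32: none → 0
Cross-inversions: 7 + 4 + 3 + 1 + 0 = 15

15 cross-inversions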